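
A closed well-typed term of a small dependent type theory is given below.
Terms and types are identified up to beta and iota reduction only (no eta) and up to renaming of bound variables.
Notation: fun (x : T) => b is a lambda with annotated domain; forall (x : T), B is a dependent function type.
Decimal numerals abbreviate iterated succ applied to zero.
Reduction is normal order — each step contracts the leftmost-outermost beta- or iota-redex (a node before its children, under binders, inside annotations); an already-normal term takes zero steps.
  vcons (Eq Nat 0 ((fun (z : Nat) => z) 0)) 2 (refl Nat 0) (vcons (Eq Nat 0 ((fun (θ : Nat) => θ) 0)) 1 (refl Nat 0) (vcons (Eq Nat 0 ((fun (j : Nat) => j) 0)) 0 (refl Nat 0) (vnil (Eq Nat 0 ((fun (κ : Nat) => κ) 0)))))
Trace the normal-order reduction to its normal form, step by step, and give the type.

normal-order reduction:
  vcons (Eq Nat 0 ((fun (z : Nat) => z) 0)) 2 (refl Nat 0) (vcons (Eq Nat 0 ((fun (θ : Nat) => θ) 0)) 1 (refl Nat 0) (vcons (Eq Nat 0 ((fun (j : Nat) => j) 0)) 0 (refl Nat 0) (vnil (Eq Nat 0 ((fun (κ : Nat) => κ) 0)))))
  ~> vcons (Eq Nat 0 0) 2 (refl Nat 0) (vcons (Eq Nat 0 ((fun (z : Nat) => z) 0)) 1 (refl Nat 0) (vcons (Eq Nat 0 ((fun (θ : Nat) => θ) 0)) 0 (refl Nat 0) (vnil (Eq Nat 0 ((fun (j : Nat) => j) 0)))))
  ~> vcons (Eq Nat 0 0) 2 (refl Nat 0) (vcons (Eq Nat 0 0) 1 (refl Nat 0) (vcons (Eq Nat 0 ((fun (z : Nat) => z) 0)) 0 (refl Nat 0) (vnil (Eq Nat 0 ((fun (θ : Nat) => θ) 0)))))
  ~> vcons (Eq Nat 0 0) 2 (refl Nat 0) (vcons (Eq Nat 0 0) 1 (refl Nat 0) (vcons (Eq Nat 0 0) 0 (refl Nat 0) (vnil (Eq Nat 0 ((fun (z : Nat) => z) 0)))))
  ~> vcons (Eq Nat 0 0) 2 (refl Nat 0) (vcons (Eq Nat 0 0) 1 (refl Nat 0) (vcons (Eq Nat 0 0) 0 (refl Nat 0) (vnil (Eq Nat 0 0))))
inferred type:
  Vec (Eq Nat 0 0) 3


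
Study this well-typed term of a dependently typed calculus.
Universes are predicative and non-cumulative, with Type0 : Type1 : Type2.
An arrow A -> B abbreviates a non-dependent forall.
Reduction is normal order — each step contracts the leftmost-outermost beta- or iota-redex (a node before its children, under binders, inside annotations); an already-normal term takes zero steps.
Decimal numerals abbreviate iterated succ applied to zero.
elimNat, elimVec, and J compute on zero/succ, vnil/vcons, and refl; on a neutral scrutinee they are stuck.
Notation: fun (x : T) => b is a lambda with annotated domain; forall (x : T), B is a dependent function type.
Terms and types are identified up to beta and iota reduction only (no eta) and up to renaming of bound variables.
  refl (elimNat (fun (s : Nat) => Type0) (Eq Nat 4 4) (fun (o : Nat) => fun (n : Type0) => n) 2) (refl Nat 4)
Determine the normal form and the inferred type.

resulting normal form:
  refl (Eq Nat 4 4) (refl Nat 4)
type:
  Eq (Eq Nat 4 4) (refl Nat 4) (refl Nat 4)
observation: the first redex contracted is an elimNat iota-redex; the normal form is reached in 7 normal-order steps.


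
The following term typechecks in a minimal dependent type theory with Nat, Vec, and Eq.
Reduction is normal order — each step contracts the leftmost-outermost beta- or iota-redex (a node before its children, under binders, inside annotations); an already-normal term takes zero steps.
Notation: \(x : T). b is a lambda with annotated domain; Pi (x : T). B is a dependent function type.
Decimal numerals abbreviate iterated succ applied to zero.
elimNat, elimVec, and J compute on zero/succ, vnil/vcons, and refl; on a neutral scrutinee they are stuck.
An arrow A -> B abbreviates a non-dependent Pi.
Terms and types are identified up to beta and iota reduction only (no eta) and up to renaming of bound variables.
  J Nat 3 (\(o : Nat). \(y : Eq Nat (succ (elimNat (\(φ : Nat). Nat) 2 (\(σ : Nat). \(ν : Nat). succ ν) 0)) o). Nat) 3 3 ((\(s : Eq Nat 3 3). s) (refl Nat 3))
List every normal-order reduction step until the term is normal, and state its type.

normal-order reduction sequence:
  J Nat 3 (\(o : Nat). \(y : Eq Nat (succ (elimNat (\(φ : Nat). Nat) 2 (\(σ : Nat). \(ν : Nat). succ ν) 0)) o). Nat) 3 3 ((\(s : Eq Nat 3 3). s) (refl Nat 3))
  ~> J Nat 3 (\(o : Nat). \(y : Eq Nat 3 o). Nat) 3 3 ((\(φ : Eq Nat 3 3). φ) (refl Nat 3))
  ~> J Nat 3 (\(o : Nat). \(y : Eq Nat 3 o). Nat) 3 3 (refl Nat 3)
  ~> 3
type:
  Nat


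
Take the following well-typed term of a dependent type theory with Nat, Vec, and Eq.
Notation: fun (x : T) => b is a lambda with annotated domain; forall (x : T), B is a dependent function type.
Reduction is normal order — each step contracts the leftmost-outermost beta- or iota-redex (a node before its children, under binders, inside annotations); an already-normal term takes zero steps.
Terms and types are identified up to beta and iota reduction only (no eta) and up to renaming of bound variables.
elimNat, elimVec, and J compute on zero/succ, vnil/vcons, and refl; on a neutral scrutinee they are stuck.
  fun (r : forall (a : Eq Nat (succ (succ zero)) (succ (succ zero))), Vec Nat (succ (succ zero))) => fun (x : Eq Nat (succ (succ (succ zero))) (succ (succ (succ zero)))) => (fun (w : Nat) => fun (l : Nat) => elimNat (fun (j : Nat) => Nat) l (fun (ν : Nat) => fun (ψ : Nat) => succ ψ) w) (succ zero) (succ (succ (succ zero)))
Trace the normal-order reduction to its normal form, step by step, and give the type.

reduction (normal order):
  fun (r : forall (a : Eq Nat (succ (succ zero)) (succ (succ zero))), Vec Nat (succ (succ zero))) => fun (x : Eq Nat (succ (succ (succ zero))) (succ (succ (succ zero)))) => (fun (w : Nat) => fun (l : Nat) => elimNat (fun (j : Nat) => Nat) l (fun (ν : Nat) => fun (ψ : Nat) => succ ψ) w) (succ zero) (succ (succ (succ zero)))
  ~> fun (r : forall (a : Eq Nat (succ (succ zero)) (succ (succ zero))), Vec Nat (succ (succ zero))) => fun (x : Eq Nat (succ (succ (succ zero))) (succ (succ (succ zero)))) => (fun (w : Nat) => elimNat (fun (l : Nat) => Nat) w (fun (j : Nat) => fun (ν : Nat) => succ ν) (succ zero)) (succ (succ (succ zero)))
  ~> fun (r : forall (a : Eq Nat (succ (succ zero)) (succ (succ zero))), Vec Nat (succ (succ zero))) => fun (x : Eq Nat (succ (succ (succ zero))) (succ (succ (succ zero)))) => elimNat (fun (w : Nat) => Nat) (succ (succ (succ zero))) (fun (l : Nat) => fun (j : Nat) => succ j) (succ zero)
  ~> fun (r : forall (a : Eq Nat (succ (succ zero)) (succ (succ zero))), Vec Nat (succ (succ zero))) => fun (x : Eq Nat (succ (succ (succ zero))) (succ (succ (succ zero)))) => (fun (w : Nat) => fun (l : Nat) => succ l) zero (elimNat (fun (j : Nat) => Nat) (succ (succ (succ zero))) (fun (ν : Nat) => fun (ψ : Nat) => succ ψ) zero)
  ~> fun (r : forall (a : Eq Nat (succ (succ zero)) (succ (succ zero))), Vec Nat (succ (succ zero))) => fun (x : Eq Nat (succ (succ (succ zero))) (succ (succ (succ zero)))) => (fun (w : Nat) => succ w) (elimNat (fun (l : Nat) => Nat) (succ (succ (succ zero))) (fun (j : Nat) => fun (ν : Nat) => succ ν) zero)
  ~> fun (r : forall (a : Eq Nat (succ (succ zero)) (succ (succ zero))), Vec Nat (succ (succ zero))) => fun (x : Eq Nat (succ (succ (succ zero))) (succ (succ (succ zero)))) => succ (elimNat (fun (w : Nat) => Nat) (succ (succ (succ zero))) (fun (l : Nat) => fun (j : Nat) => succ j) zero)
  ~> fun (r : forall (a : Eq Nat (succ (succ zero)) (succ (succ zero))), Vec Nat (succ (succ zero))) => fun (x : Eq Nat (succ (succ (succ zero))) (succ (succ (succ zero)))) => succ (succ (succ (succ zero)))
the term's type:
  forall (r : forall (a : Eq Nat (succ (succ zero)) (succ (succ zero))), Vec Nat (succ (succ zero))), forall (x : Eq Nat (succ (succ (succ zero))) (succ (succ (succ zero)))), Nat


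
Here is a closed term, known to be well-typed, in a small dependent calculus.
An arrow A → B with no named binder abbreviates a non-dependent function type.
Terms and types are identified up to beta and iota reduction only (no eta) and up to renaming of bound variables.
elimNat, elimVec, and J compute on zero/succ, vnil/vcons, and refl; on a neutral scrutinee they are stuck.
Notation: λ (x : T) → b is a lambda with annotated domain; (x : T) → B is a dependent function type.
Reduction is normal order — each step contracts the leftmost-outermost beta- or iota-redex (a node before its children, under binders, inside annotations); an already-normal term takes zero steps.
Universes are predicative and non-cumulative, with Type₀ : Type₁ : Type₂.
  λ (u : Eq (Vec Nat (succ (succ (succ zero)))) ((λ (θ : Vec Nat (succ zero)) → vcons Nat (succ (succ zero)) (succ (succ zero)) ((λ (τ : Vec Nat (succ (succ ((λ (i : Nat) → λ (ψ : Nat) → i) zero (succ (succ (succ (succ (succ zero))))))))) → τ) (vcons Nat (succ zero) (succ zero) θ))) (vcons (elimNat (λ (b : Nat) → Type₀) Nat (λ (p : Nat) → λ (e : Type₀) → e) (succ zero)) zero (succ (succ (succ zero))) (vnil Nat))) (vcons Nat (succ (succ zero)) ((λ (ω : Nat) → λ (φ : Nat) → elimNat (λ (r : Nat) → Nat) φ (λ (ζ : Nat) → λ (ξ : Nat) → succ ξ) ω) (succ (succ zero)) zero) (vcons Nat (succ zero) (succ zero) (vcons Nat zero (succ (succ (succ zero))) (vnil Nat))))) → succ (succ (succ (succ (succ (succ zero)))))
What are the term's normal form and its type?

normal form:
  λ (u : Eq (Vec Nat (succ (succ (succ zero)))) (vcons Nat (succ (succ zero)) (succ (succ zero)) (vcons Nat (succ zero) (succ zero) (vcons Nat zero (succ (succ (succ zero))) (vnil Nat)))) (vcons Nat (succ (succ zero)) (succ (succ zero)) (vcons Nat (succ zero) (succ zero) (vcons Nat zero (succ (succ (succ zero))) (vnil Nat))))) → succ (succ (succ (succ (succ (succ zero)))))
type:
  Eq (Vec Nat (succ (succ (succ zero)))) (vcons Nat (succ (succ zero)) (succ (succ zero)) (vcons Nat (succ zero) (succ zero) (vcons Nat zero (succ (succ (succ zero))) (vnil Nat)))) (vcons Nat (succ (succ zero)) (succ (succ zero)) (vcons Nat (succ zero) (succ zero) (vcons Nat zero (succ (succ (succ zero))) (vnil Nat)))) → Nat


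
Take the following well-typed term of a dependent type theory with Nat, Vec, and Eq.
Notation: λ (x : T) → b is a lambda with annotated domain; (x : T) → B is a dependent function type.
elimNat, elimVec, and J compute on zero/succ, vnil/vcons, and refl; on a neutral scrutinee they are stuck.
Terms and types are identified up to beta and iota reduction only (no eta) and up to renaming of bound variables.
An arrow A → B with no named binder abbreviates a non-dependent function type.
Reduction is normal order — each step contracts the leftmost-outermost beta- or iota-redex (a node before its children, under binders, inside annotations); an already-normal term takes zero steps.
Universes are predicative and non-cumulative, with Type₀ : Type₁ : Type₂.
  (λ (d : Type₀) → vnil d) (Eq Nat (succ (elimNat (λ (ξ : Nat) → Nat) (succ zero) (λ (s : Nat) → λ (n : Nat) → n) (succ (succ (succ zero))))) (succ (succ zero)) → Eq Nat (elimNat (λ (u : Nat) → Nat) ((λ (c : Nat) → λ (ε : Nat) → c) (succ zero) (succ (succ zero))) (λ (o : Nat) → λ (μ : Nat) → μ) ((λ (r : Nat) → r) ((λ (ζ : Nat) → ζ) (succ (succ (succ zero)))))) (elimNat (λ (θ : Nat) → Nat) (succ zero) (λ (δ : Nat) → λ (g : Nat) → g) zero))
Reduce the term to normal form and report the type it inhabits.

normal form:
  vnil (Eq Nat (succ (succ zero)) (succ (succ zero)) → Eq Nat (succ zero) (succ zero))
type:
  Vec (Eq Nat (succ (succ zero)) (succ (succ zero)) → Eq Nat (succ zero) (succ zero)) zero
observation: the leftmost-outermost redex is a beta-redex, and normalization takes 26 steps.


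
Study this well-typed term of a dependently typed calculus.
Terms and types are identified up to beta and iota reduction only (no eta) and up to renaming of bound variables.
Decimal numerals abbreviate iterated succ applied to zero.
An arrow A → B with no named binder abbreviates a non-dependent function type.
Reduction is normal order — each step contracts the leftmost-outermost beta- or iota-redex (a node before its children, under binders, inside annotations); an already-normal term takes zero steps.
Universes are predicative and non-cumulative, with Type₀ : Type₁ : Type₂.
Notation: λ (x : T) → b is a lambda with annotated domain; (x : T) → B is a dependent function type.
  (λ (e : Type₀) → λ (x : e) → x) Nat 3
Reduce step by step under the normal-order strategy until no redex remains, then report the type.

reduction (normal order):
  (λ (e : Type₀) → λ (x : e) → x) Nat 3
  ~> (λ (e : Nat) → e) 3
  ~> 3
the term's type:
  Nat


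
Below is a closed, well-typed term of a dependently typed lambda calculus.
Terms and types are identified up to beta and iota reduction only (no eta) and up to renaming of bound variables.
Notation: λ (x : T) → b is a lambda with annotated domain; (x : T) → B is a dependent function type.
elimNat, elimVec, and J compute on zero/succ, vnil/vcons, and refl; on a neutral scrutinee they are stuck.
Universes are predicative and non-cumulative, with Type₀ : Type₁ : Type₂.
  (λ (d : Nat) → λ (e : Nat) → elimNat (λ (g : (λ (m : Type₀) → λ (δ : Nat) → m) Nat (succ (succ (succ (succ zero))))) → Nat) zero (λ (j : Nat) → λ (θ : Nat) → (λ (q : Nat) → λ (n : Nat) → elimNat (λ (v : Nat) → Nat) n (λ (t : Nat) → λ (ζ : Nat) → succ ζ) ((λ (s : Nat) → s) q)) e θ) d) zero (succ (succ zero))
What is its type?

inferred type:
  Nat


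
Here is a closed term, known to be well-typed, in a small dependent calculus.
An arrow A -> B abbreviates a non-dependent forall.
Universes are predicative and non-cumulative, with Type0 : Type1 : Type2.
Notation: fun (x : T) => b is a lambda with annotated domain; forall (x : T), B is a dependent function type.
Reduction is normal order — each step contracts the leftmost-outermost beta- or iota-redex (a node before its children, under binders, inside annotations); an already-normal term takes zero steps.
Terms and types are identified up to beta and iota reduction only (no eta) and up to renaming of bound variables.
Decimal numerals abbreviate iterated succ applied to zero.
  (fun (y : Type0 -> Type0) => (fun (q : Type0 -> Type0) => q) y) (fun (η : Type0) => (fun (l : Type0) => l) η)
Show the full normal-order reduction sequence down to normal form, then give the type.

normal-order reduction:
  (fun (y : Type0 -> Type0) => (fun (q : Type0 -> Type0) => q) y) (fun (η : Type0) => (fun (l : Type0) => l) η)
  ~> (fun (y : Type0 -> Type0) => y) (fun (q : Type0) => (fun (η : Type0) => η) q)
  ~> fun (y : Type0) => (fun (q : Type0) => q) y
  ~> fun (y : Type0) => y
type:
  Type0 -> Type0


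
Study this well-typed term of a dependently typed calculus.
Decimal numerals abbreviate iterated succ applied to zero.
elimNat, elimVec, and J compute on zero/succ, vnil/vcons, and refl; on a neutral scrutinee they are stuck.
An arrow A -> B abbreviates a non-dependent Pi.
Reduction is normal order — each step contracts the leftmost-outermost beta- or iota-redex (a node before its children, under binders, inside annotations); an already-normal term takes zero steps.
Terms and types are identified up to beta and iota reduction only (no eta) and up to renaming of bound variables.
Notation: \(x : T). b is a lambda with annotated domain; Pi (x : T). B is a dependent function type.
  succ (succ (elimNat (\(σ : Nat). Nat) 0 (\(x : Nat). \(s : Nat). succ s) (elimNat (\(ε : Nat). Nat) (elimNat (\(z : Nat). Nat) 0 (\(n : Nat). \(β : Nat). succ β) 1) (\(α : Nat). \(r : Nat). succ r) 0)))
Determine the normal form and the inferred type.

reduced normal form:
  3
inferred type:
  Nat


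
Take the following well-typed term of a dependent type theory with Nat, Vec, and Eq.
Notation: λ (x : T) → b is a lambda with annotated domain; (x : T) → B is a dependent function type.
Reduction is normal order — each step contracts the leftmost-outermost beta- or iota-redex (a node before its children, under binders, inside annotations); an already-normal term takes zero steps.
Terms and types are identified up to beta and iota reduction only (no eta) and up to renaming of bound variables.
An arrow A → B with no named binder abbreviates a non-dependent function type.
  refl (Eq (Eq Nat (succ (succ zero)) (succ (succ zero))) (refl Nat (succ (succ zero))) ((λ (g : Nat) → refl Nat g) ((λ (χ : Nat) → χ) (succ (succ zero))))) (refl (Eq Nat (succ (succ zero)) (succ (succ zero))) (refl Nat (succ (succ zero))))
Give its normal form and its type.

reduced normal form:
  refl (Eq (Eq Nat (succ (succ zero)) (succ (succ zero))) (refl Nat (succ (succ zero))) (refl Nat (succ (succ zero)))) (refl (Eq Nat (succ (succ zero)) (succ (succ zero))) (refl Nat (succ (succ zero))))
type:
  Eq (Eq (Eq Nat (succ (succ zero)) (succ (succ zero))) (refl Nat (succ (succ zero))) (refl Nat (succ (succ zero)))) (refl (Eq Nat (succ (succ zero)) (succ (succ zero))) (refl Nat (succ (succ zero)))) (refl (Eq Nat (succ (succ zero)) (succ (succ zero))) (refl Nat (succ (succ zero))))


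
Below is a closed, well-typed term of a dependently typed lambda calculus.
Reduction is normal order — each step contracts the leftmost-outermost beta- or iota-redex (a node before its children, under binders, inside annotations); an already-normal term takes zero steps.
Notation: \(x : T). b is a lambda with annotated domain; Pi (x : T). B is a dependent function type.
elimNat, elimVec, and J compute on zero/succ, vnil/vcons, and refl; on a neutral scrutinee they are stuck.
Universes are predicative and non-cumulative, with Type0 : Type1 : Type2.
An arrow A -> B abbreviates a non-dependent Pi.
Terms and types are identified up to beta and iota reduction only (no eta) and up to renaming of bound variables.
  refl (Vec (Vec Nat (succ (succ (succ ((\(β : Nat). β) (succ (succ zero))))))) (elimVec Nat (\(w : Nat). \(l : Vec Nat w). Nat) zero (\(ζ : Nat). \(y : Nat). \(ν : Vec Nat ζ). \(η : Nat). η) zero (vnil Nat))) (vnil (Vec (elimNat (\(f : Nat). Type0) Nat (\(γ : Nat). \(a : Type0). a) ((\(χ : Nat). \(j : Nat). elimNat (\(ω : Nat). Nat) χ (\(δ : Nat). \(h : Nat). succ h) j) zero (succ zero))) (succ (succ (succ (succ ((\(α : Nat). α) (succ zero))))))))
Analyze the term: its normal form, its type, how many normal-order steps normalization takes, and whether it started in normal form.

resulting normal form:
  refl (Vec (Vec Nat (succ (succ (succ (succ (succ zero)))))) zero) (vnil (Vec Nat (succ (succ (succ (succ (succ zero)))))))
the term's type:
  Eq (Vec (Vec Nat (succ (succ (succ (succ (succ zero)))))) zero) (vnil (Vec Nat (succ (succ (succ (succ (succ zero))))))) (vnil (Vec Nat (succ (succ (succ (succ (succ zero)))))))
normal-order step count: 13
started in normal form: no
first contracted redex: a beta-redex


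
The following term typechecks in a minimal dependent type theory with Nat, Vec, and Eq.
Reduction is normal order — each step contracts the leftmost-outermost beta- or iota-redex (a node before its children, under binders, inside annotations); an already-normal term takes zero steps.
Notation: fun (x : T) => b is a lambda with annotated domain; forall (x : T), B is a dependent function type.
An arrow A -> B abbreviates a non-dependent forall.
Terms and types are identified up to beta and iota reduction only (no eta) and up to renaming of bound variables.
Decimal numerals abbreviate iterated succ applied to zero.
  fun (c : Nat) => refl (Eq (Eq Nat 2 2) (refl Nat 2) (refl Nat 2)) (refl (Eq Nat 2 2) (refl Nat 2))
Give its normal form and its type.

resulting normal form:
  fun (c : Nat) => refl (Eq (Eq Nat 2 2) (refl Nat 2) (refl Nat 2)) (refl (Eq Nat 2 2) (refl Nat 2))
inferred type:
  Nat -> Eq (Eq (Eq Nat 2 2) (refl Nat 2) (refl Nat 2)) (refl (Eq Nat 2 2) (refl Nat 2)) (refl (Eq Nat 2 2) (refl Nat 2))
observation: the term is already in normal form.


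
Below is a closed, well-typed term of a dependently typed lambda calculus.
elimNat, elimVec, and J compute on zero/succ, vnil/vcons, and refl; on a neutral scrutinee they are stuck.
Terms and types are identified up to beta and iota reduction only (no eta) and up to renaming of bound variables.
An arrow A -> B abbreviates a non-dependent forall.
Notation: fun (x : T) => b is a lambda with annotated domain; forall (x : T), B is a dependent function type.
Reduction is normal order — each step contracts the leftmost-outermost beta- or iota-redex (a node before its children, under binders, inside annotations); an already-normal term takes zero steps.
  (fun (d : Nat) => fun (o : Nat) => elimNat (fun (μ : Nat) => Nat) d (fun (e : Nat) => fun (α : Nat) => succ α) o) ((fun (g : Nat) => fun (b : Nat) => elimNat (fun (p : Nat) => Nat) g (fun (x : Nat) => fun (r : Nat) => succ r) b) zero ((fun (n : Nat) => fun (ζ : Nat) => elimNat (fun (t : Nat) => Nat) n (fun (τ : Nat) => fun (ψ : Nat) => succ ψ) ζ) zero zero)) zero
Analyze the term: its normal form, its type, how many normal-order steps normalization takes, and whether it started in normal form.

reduced normal form:
  zero
the term's type:
  Nat
normal-order step count: 9
already normal: no
first contracted redex: a beta-redex


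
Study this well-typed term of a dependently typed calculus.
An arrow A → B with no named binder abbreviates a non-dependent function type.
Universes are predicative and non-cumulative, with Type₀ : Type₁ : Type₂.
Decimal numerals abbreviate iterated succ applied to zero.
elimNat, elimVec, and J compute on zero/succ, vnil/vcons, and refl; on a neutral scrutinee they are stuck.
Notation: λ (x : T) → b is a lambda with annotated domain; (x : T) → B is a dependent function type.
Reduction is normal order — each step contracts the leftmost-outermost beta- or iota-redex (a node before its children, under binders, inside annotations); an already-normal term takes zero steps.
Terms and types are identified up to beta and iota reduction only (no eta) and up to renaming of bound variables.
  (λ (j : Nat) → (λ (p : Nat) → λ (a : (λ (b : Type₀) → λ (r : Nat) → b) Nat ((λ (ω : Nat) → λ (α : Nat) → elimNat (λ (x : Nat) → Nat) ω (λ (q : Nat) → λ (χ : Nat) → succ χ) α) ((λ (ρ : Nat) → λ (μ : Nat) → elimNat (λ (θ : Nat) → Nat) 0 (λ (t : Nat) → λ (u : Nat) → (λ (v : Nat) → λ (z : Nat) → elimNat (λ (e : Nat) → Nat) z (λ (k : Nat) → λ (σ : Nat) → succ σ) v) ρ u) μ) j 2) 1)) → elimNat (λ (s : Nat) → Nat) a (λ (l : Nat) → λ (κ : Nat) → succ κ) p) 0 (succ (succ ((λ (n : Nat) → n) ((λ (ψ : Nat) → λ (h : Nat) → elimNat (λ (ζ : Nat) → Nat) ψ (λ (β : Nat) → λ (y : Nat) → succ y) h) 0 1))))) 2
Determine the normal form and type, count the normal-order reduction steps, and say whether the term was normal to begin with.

resulting normal form:
  3
inferred type:
  Nat
steps to reach normal form (normal order): 11
already normal: no
first contracted redex: a beta-redex


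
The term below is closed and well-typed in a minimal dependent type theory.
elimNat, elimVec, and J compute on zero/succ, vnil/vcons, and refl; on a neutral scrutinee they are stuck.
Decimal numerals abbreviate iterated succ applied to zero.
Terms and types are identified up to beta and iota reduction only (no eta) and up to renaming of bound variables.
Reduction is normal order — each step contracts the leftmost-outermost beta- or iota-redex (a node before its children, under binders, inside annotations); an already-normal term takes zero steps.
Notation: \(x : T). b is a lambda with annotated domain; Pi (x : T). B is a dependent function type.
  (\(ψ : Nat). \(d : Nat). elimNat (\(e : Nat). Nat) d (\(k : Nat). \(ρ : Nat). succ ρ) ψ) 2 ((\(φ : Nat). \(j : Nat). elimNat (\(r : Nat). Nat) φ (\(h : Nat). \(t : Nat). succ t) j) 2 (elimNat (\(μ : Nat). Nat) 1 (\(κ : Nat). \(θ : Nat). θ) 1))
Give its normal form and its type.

resulting normal form:
  5
inferred type:
  Nat


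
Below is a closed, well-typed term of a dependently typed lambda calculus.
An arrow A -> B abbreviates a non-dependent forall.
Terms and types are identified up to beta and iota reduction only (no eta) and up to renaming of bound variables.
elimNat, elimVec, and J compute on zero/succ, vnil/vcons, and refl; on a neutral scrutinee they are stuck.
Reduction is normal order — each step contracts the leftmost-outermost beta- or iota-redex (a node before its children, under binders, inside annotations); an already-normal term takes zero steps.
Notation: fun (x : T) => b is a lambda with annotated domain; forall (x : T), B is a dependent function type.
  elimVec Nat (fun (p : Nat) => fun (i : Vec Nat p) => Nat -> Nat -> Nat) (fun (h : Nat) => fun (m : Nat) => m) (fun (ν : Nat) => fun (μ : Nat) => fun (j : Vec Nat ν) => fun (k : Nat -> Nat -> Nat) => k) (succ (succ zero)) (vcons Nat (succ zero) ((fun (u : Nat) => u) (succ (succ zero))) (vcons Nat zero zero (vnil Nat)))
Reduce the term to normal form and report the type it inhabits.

resulting normal form:
  fun (p : Nat) => fun (i : Nat) => i
type:
  Nat -> Nat -> Nat


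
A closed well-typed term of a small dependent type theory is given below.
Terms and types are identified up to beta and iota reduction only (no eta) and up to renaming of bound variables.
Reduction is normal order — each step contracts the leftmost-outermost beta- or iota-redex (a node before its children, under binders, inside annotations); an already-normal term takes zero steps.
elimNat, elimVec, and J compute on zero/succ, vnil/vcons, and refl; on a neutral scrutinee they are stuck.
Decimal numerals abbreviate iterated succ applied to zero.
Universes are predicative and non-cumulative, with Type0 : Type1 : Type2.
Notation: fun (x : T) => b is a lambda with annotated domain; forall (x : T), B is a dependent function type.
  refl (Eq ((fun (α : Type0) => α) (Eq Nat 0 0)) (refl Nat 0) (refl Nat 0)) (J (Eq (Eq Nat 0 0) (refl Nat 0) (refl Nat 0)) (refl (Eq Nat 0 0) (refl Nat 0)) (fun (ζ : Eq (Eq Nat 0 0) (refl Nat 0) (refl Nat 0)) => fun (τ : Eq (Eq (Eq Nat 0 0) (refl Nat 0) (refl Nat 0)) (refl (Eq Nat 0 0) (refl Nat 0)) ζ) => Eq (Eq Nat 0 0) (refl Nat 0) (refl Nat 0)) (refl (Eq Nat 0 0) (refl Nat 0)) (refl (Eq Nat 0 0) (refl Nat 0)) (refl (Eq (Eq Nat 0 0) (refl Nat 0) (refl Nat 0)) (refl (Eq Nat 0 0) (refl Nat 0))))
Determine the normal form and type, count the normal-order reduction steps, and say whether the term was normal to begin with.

reduced normal form:
  refl (Eq (Eq Nat 0 0) (refl Nat 0) (refl Nat 0)) (refl (Eq Nat 0 0) (refl Nat 0))
the term's type:
  Eq (Eq (Eq Nat 0 0) (refl Nat 0) (refl Nat 0)) (refl (Eq Nat 0 0) (refl Nat 0)) (refl (Eq Nat 0 0) (refl Nat 0))
reduction steps (normal order): 2
already normal: no
first redex: a beta-redex


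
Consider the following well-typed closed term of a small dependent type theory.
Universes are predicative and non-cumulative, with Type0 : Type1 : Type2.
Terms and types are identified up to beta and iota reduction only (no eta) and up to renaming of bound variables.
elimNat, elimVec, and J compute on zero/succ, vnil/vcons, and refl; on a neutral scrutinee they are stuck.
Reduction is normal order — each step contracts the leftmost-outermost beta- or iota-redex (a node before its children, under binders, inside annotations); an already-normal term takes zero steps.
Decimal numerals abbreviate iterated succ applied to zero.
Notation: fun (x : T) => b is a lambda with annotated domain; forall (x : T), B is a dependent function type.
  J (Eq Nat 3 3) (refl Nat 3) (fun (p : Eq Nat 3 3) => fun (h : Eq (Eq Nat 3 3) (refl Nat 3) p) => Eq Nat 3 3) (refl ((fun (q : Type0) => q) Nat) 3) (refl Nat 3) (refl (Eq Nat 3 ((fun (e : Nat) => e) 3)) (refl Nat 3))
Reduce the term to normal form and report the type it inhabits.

normal form:
  refl Nat 3
inferred type:
  Eq Nat 3 3
observation: 2 normal-order steps separate the term from its normal form.


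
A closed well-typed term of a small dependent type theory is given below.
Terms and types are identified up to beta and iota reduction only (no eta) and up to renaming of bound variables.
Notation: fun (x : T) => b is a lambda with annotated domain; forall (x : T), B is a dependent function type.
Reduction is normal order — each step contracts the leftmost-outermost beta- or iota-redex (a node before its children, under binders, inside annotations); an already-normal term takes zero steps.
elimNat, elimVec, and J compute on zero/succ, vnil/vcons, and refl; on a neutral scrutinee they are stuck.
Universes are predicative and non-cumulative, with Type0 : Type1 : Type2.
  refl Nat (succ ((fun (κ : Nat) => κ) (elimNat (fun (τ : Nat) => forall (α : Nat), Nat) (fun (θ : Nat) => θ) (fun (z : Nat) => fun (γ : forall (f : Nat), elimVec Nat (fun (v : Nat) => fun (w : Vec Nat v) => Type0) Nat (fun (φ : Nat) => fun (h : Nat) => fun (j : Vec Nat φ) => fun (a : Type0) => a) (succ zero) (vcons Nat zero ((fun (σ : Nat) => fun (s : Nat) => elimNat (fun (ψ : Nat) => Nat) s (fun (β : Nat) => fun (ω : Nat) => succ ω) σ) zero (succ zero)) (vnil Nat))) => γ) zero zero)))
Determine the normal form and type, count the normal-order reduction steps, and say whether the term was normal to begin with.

normal form:
  refl Nat (succ zero)
inferred type:
  Eq Nat (succ zero) (succ zero)
normal-order step count: 3
term was already normal: no
first contracted redex: a beta-redex


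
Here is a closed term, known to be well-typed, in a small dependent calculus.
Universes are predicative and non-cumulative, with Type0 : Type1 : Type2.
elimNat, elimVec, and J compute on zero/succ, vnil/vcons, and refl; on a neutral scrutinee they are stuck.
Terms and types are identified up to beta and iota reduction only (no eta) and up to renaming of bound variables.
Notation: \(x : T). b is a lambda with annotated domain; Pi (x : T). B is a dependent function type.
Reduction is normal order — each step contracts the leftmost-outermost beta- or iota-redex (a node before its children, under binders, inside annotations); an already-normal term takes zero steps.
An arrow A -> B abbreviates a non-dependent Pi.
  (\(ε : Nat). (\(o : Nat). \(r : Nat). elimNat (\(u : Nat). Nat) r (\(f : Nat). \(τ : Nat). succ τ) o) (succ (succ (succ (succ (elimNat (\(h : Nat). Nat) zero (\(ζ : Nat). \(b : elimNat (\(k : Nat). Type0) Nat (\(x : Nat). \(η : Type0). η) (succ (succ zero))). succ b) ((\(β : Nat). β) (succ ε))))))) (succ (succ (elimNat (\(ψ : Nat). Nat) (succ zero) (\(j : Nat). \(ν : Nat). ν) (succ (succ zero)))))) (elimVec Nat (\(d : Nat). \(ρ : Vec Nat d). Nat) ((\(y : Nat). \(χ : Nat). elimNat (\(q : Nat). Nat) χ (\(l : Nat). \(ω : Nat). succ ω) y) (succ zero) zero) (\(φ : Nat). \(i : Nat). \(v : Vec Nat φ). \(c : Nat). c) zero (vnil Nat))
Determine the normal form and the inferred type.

resulting normal form:
  succ (succ (succ (succ (succ (succ (succ (succ (succ zero))))))))
inferred type:
  Nat
observation: reduction starts at a beta-redex, and 51 normal-order steps reach the normal form.


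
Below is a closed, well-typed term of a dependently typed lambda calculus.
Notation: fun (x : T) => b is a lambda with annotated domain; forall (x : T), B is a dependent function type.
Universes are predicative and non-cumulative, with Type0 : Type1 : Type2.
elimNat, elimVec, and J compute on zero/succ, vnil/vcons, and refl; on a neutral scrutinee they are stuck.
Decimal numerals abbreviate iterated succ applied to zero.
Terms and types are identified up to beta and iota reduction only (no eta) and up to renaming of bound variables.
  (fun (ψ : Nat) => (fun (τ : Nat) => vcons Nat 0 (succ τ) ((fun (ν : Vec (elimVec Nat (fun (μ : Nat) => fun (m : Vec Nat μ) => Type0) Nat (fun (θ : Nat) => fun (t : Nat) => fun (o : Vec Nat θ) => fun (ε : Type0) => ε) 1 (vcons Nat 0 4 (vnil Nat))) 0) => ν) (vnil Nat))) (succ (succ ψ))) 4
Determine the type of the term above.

inferred type:
  Vec Nat 1


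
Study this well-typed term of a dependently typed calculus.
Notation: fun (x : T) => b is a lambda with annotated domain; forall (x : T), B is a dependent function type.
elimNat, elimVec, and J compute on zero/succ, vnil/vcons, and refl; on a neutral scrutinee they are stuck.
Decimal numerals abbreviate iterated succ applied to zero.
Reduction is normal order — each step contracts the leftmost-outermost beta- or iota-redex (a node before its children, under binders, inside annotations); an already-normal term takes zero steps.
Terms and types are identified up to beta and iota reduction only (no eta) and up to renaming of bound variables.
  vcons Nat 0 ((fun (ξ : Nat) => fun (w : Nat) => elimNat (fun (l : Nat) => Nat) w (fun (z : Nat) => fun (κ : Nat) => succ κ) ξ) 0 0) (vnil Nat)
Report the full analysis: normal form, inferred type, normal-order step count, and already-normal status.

resulting normal form:
  vcons Nat 0 0 (vnil Nat)
type:
  Vec Nat 1
steps to reach normal form (normal order): 3
started in normal form: no
first contracted redex: a beta-redex


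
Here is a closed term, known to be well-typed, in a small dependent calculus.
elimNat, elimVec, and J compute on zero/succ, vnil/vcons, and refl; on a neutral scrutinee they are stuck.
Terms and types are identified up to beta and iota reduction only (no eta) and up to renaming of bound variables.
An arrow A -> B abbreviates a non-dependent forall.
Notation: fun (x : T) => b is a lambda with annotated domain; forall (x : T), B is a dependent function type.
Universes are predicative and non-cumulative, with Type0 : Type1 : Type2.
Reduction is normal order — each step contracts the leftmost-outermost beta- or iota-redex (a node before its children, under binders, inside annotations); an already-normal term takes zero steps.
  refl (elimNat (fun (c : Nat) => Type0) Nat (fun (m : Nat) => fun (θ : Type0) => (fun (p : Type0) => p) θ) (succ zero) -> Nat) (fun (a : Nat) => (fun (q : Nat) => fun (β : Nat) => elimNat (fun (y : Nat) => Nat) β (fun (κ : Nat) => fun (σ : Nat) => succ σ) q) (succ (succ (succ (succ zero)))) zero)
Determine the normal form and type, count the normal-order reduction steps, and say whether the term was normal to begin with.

reduced normal form:
  refl (Nat -> Nat) (fun (c : Nat) => succ (succ (succ (succ zero))))
inferred type:
  Eq (Nat -> Nat) (fun (c : Nat) => succ (succ (succ (succ zero)))) (fun (m : Nat) => succ (succ (succ (succ zero))))
reduction steps (normal order): 20
started in normal form: no
first redex: an elimNat iota-redex


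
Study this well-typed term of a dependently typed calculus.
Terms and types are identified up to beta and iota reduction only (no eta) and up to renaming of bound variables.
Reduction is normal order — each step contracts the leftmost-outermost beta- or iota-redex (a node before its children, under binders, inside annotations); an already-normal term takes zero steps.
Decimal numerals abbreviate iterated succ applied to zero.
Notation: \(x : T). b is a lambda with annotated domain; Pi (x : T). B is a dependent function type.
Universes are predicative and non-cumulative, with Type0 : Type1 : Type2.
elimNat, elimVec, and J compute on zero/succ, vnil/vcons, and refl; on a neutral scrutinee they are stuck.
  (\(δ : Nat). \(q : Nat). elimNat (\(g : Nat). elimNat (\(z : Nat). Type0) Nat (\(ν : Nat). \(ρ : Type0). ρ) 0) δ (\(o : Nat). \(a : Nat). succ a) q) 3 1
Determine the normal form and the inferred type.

reduced normal form:
  4
the term's type:
  Nat
observation: contracting a beta-redex first, the term normalizes in 6 steps.


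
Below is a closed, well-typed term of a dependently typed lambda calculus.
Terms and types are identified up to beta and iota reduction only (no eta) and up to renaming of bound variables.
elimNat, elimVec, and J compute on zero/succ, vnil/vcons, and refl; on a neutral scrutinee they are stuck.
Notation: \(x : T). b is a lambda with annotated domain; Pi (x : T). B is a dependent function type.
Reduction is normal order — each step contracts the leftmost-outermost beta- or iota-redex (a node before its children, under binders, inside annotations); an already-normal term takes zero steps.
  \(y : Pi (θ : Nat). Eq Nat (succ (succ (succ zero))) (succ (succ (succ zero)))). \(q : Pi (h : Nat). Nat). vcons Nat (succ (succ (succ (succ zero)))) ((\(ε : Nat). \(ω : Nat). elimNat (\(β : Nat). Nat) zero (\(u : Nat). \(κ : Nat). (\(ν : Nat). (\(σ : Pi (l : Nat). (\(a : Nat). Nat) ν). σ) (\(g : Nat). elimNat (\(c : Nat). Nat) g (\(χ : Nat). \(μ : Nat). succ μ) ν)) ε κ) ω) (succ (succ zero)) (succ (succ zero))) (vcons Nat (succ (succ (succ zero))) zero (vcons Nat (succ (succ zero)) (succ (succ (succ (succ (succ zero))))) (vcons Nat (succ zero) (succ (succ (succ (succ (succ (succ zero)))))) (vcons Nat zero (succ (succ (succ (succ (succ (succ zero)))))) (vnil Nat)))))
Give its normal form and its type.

resulting normal form:
  \(y : Pi (θ : Nat). Eq Nat (succ (succ (succ zero))) (succ (succ (succ zero)))). \(q : Pi (h : Nat). Nat). vcons Nat (succ (succ (succ (succ zero)))) (succ (succ (succ (succ zero)))) (vcons Nat (succ (succ (succ zero))) zero (vcons Nat (succ (succ zero)) (succ (succ (succ (succ (succ zero))))) (vcons Nat (succ zero) (succ (succ (succ (succ (succ (succ zero)))))) (vcons Nat zero (succ (succ (succ (succ (succ (succ zero)))))) (vnil Nat)))))
inferred type:
  Pi (y : Pi (θ : Nat). Eq Nat (succ (succ (succ zero))) (succ (succ (succ zero)))). Pi (q : Pi (h : Nat). Nat). Vec Nat (succ (succ (succ (succ (succ zero)))))
observation: reduction starts at a beta-redex, and 29 normal-order steps reach the normal form.


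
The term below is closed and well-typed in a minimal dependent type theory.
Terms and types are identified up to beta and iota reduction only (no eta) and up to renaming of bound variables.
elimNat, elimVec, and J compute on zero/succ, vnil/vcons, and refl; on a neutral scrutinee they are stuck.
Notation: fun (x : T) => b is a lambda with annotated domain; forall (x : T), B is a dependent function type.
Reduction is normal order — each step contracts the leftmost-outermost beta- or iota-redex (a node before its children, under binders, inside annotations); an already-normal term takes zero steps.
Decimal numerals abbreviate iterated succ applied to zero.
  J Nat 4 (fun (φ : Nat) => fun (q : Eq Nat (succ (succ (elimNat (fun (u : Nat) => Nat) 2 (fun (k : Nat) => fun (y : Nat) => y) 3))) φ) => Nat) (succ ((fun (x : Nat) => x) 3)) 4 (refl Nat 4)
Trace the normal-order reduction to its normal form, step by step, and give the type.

normal-order reduction sequence:
  J Nat 4 (fun (φ : Nat) => fun (q : Eq Nat (succ (succ (elimNat (fun (u : Nat) => Nat) 2 (fun (k : Nat) => fun (y : Nat) => y) 3))) φ) => Nat) (succ ((fun (x : Nat) => x) 3)) 4 (refl Nat 4)
  ~> succ ((fun (φ : Nat) => φ) 3)
  ~> 4
type:
  Nat


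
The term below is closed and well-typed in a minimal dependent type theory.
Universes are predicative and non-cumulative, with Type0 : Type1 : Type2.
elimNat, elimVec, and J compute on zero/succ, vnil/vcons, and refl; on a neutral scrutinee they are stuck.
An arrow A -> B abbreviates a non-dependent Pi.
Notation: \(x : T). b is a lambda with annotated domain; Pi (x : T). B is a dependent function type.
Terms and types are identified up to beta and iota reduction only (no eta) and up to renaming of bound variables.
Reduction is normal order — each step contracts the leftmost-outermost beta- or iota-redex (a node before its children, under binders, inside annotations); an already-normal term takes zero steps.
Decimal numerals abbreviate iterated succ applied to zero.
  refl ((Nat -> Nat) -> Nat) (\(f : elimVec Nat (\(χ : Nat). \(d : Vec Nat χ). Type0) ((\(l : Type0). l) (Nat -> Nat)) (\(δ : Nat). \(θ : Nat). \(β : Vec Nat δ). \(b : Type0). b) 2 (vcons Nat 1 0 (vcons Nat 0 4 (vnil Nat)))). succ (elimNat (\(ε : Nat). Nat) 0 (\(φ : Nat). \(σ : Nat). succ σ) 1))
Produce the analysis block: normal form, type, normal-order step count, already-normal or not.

normal form:
  refl ((Nat -> Nat) -> Nat) (\(f : Nat -> Nat). 2)
type:
  Eq ((Nat -> Nat) -> Nat) (\(f : Nat -> Nat). 2) (\(χ : Nat -> Nat). 2)
steps to reach normal form (normal order): 16
started in normal form: no
first redex: an elimVec iota-redex


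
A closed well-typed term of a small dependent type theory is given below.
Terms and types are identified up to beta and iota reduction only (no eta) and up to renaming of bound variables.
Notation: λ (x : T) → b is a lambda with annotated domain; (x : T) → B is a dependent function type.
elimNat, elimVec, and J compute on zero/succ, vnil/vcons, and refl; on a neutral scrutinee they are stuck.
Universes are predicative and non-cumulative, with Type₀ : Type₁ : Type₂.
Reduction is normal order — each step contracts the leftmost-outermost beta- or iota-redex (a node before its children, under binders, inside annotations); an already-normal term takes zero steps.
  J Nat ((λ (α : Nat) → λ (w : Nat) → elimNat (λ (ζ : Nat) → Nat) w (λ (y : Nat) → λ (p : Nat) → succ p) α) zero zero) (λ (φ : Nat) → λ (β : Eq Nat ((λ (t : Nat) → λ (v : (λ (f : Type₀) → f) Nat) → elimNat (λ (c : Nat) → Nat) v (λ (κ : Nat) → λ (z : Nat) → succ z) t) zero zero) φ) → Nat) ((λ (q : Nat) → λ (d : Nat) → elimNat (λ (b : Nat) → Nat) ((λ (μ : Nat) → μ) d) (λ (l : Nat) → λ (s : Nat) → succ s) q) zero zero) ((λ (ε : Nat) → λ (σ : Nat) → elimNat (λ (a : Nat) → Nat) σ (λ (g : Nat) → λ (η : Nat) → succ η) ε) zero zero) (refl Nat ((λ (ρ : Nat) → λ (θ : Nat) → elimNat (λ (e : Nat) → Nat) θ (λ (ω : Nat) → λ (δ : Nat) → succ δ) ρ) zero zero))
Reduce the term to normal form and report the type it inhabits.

resulting normal form:
  zero
inferred type:
  Nat
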